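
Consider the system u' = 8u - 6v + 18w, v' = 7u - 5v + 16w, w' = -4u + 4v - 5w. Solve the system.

u(t) = -4C_1e^(-t) + C_2e^(2t) - 6C_3e^(-3t), v(t) = -3C_1e^(-t) + C_2e^(2t) - 5C_3e^(-3t), w(t) = C_1e^(-t) + 2C_3e^(-3t)

Coefficient matrix A = [[8, -6, 18], [7, -5, 16], [-4, 4, -5]].
det(A - λI) = 0 gives eigenvalues λ = -1, 2, -3.
For λ=-1: eigenvector (-4,-3,1).
For λ=2: eigenvector (1,1,0).
For λ=-3: eigenvector (-6,-5,2).
General solution: C_1e^(-t)(-4,-3,1) + C_2e^(2t)(1,1,0) + C_3e^(-3t)(-6,-5,2).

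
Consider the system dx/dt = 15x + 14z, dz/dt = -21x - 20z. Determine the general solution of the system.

Coefficient matrix A = [[15, 14], [-21, -20]].
Characteristic polynomial det(A - λI) = λ^2 + 5λ - 6 = 0.
Eigenvalues λ = 1, -6.
For λ=1: (A-λI) row 1 is [14, 14], so an eigenvector is (-1, 1).
For λ=-6: (A-λI) row 1 is [21, 14], so an eigenvector is (2, -3).
General solution: C_1e^(t)(-1,1) + C_2e^(-6t)(2,-3).

x(t) = -C_1e^(t) + 2C_2e^(-6t), z(t) = C_1e^(t) - 3C_2e^(-6t)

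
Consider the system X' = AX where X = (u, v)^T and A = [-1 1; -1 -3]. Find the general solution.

u(t) = C_1e^(-2t) + C_2te^(-2t) + C_2e^(-2t), v(t) = -C_1e^(-2t) - C_2te^(-2t)

Coefficient matrix A = [[-1, 1], [-1, -3]].
Characteristic polynomial det(A - λI) = λ^2 + 4λ + 4 = 0.
Single eigenvalue λ = -2 with algebraic multiplicity 2.
Eigenvector v = (1,-1); generalized eigenvector w with (A-λI)w=v is (1,0).
General solution: e^(-2t)[C_1·v + C_2·(t·v + w)].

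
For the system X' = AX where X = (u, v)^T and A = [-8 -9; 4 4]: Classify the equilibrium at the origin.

stable improper node

A = [[-8,-9],[4,4]]; det(A-λI) = λ^2 + 4λ + 4.
repeated λ = -2 with a single eigenvector.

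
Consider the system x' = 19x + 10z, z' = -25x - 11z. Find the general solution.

x(t) = -K_1e^(4t)sin(5t) + K_1e^(4t)cos(5t) + K_2e^(4t)sin(5t) + K_2e^(4t)cos(5t), z(t) = K_1e^(4t)sin(5t) - 2K_1e^(4t)cos(5t) - 2K_2e^(4t)sin(5t) - K_2e^(4t)cos(5t)

Coefficient matrix A = [[19, 10], [-25, -11]].
Characteristic polynomial det(A - λI) = λ^2 - 8λ + 41 = 0.
Eigenvalues λ = 4 ± 5i (complex conjugate pair).
For λ=4+5i: an eigenvector is (1,-2) - i(-1,1) = (1 + i, -2 - i).
A real fundamental pair from Re and Im of e^((4+5i)t)v: X_1 = e^(4t)(cos(5t)·(1,-2) + sin(5t)·(-1,1)), X_2 = e^(4t)(sin(5t)·(1,-2) - cos(5t)·(-1,1)).
General solution: K_1X_1 + K_2X_2.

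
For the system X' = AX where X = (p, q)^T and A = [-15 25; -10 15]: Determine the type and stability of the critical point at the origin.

A = [[-15,25],[-10,15]]; det(A-λI) = λ^2 + 25.
λ = 0 ± 5i: zero real part.

center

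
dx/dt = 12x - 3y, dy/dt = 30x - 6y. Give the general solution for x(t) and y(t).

Coefficient matrix A = [[12, -3], [30, -6]].
Characteristic polynomial det(A - λI) = λ^2 - 6λ + 18 = 0.
Eigenvalues λ = 3 ± 3i (complex conjugate pair).
For λ=3+3i: an eigenvector is (-1,-3) - i(0,-1) = (-1, -3 + i).
A real fundamental pair from Re and Im of e^((3+3i)t)v: X_1 = e^(3t)(cos(3t)·(-1,-3) + sin(3t)·(0,-1)), X_2 = e^(3t)(sin(3t)·(-1,-3) - cos(3t)·(0,-1)).
General solution: c_1X_1 + c_2X_2.

x(t) = -c_1e^(3t)cos(3t) - c_2e^(3t)sin(3t), y(t) = -c_1e^(3t)sin(3t) - 3c_1e^(3t)cos(3t) - 3c_2e^(3t)sin(3t) + c_2e^(3t)cos(3t)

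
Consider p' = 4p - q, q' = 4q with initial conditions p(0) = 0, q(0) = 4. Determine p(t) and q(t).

p(t) = -4te^(4t), q(t) = 4e^(4t)

Coefficient matrix A = [[4, -1], [0, 4]].
Characteristic polynomial det(A - λI) = λ^2 - 8λ + 16 = 0.
Single eigenvalue λ = 4 with algebraic multiplicity 2.
Eigenvector v = (-1,0); generalized eigenvector w with (A-λI)w=v is (1,1).
General solution: e^(4t)[C_1·v + C_2·(t·v + w)].
Applying p(0)=0, q(0)=4 gives C_1=4, C_2=4.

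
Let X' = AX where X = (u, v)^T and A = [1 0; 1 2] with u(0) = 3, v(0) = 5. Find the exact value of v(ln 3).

A = [[1,0],[1,2]]; eigenvalues λ = 1, 2.
Eigenvectors: (-1,1) for λ=1, (0,-1) for λ=2.
From the initial condition, c_1 = -3, c_2 = -8.
v(ln 3) = (-3)(3^1)(1) + (-8)(3^2)(-1) = 63.

63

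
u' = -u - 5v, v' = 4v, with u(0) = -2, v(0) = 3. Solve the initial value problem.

Coefficient matrix A = [[-1, -5], [0, 4]].
Characteristic polynomial det(A - λI) = λ^2 - 3λ - 4 = 0.
Eigenvalues λ = -1, 4.
For λ=-1: (A-λI) row 1 is [0, -5], so an eigenvector is (1, 0).
For λ=4: (A-λI) row 1 is [-5, -5], so an eigenvector is (-1, 1).
General solution: C_1e^(-t)(1,0) + C_2e^(4t)(-1,1).
Applying u(0)=-2, v(0)=3 gives C_1=1, C_2=3.

u(t) = -3e^(4t) + e^(-t), v(t) = 3e^(4t)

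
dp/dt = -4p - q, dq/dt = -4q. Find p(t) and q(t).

p(t) = c_1e^(-4t) + c_2te^(-4t) + 2c_2e^(-4t), q(t) = -c_2e^(-4t)

Coefficient matrix A = [[-4, -1], [0, -4]].
Characteristic polynomial det(A - λI) = λ^2 + 8λ + 16 = 0.
Single eigenvalue λ = -4 with algebraic multiplicity 2.
Eigenvector v = (1,0); generalized eigenvector w with (A-λI)w=v is (2,-1).
General solution: e^(-4t)[c_1·v + c_2·(t·v + w)].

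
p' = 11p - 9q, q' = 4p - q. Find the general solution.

p(t) = 3C_1e^(5t) + 3C_2te^(5t) + 2C_2e^(5t), q(t) = 2C_1e^(5t) + 2C_2te^(5t) + C_2e^(5t)

Coefficient matrix A = [[11, -9], [4, -1]].
Characteristic polynomial det(A - λI) = λ^2 - 10λ + 25 = 0.
Single eigenvalue λ = 5 with algebraic multiplicity 2.
Eigenvector v = (3,2); generalized eigenvector w with (A-λI)w=v is (2,1).
General solution: e^(5t)[C_1·v + C_2·(t·v + w)].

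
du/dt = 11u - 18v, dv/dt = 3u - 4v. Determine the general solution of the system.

Coefficient matrix A = [[11, -18], [3, -4]].
Characteristic polynomial det(A - λI) = λ^2 - 7λ + 10 = 0.
Eigenvalues λ = 5, 2.
For λ=5: (A-λI) row 1 is [6, -18], so an eigenvector is (-3, -1).
For λ=2: (A-λI) row 1 is [9, -18], so an eigenvector is (2, 1).
General solution: C_1e^(5t)(-3,-1) + C_2e^(2t)(2,1).

u(t) = -3C_1e^(5t) + 2C_2e^(2t), v(t) = -C_1e^(5t) + C_2e^(2t)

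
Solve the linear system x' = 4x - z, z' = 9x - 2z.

Coefficient matrix A = [[4, -1], [9, -2]].
Characteristic polynomial det(A - λI) = λ^2 - 2λ + 1 = 0.
Single eigenvalue λ = 1 with algebraic multiplicity 2.
Eigenvector v = (-1,-3); generalized eigenvector w with (A-λI)w=v is (0,1).
General solution: e^(t)[c_1·v + c_2·(t·v + w)].

x(t) = -c_1e^(t) - c_2te^(t), z(t) = -3c_1e^(t) - 3c_2te^(t) + c_2e^(t)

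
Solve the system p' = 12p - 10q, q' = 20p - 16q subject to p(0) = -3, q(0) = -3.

p(t) = -6e^(-2t)sin(2t) - 3e^(-2t)cos(2t), q(t) = -9e^(-2t)sin(2t) - 3e^(-2t)cos(2t)

Coefficient matrix A = [[12, -10], [20, -16]].
Characteristic polynomial det(A - λI) = λ^2 + 4λ + 8 = 0.
Eigenvalues λ = -2 ± 2i (complex conjugate pair).
For λ=-2+2i: an eigenvector is (-1,-1) - i(-2,-3) = (-1 + 2i, -1 + 3i).
A real fundamental pair from Re and Im of e^((-2+2i)t)v: X_1 = e^(-2t)(cos(2t)·(-1,-1) + sin(2t)·(-2,-3)), X_2 = e^(-2t)(sin(2t)·(-1,-1) - cos(2t)·(-2,-3)).
General solution: K_1X_1 + K_2X_2.
Applying p(0)=-3, q(0)=-3 gives K_1=3, K_2=0.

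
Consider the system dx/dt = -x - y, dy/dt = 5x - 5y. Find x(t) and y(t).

x(t) = -C_1e^(-3t)cos(t) - C_2e^(-3t)sin(t), y(t) = -C_1e^(-3t)sin(t) - 2C_1e^(-3t)cos(t) - 2C_2e^(-3t)sin(t) + C_2e^(-3t)cos(t)

Coefficient matrix A = [[-1, -1], [5, -5]].
Characteristic polynomial det(A - λI) = λ^2 + 6λ + 10 = 0.
Eigenvalues λ = -3 ± i (complex conjugate pair).
For λ=-3+i: an eigenvector is (-1,-2) - i(0,-1) = (-1, -2 + i).
A real fundamental pair from Re and Im of e^((-3+i)t)v: X_1 = e^(-3t)(cos(t)·(-1,-2) + sin(t)·(0,-1)), X_2 = e^(-3t)(sin(t)·(-1,-2) - cos(t)·(0,-1)).
General solution: C_1X_1 + C_2X_2.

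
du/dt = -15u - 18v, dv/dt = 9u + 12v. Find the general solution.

Coefficient matrix A = [[-15, -18], [9, 12]].
Characteristic polynomial det(A - λI) = λ^2 + 3λ - 18 = 0.
Eigenvalues λ = -6, 3.
For λ=-6: (A-λI) row 1 is [-9, -18], so an eigenvector is (-2, 1).
For λ=3: (A-λI) row 1 is [-18, -18], so an eigenvector is (1, -1).
General solution: c_1e^(-6t)(-2,1) + c_2e^(3t)(1,-1).

u(t) = -2c_1e^(-6t) + c_2e^(3t), v(t) = c_1e^(-6t) - c_2e^(3t)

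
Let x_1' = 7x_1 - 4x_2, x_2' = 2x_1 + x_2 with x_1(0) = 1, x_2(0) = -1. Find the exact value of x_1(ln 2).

104

A = [[7,-4],[2,1]]; eigenvalues λ = 3, 5.
Eigenvectors: (-1,-1) for λ=3, (-2,-1) for λ=5.
From the initial condition, c_1 = 3, c_2 = -2.
x_1(ln 2) = (3)(2^3)(-1) + (-2)(2^5)(-2) = 104.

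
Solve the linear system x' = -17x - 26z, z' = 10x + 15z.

x(t) = -3C_1e^(-t)sin(2t) + 2C_1e^(-t)cos(2t) + 2C_2e^(-t)sin(2t) + 3C_2e^(-t)cos(2t), z(t) = 2C_1e^(-t)sin(2t) - C_1e^(-t)cos(2t) - C_2e^(-t)sin(2t) - 2C_2e^(-t)cos(2t)

Coefficient matrix A = [[-17, -26], [10, 15]].
Characteristic polynomial det(A - λI) = λ^2 + 2λ + 5 = 0.
Eigenvalues λ = -1 ± 2i (complex conjugate pair).
For λ=-1+2i: an eigenvector is (2,-1) - i(-3,2) = (2 + 3i, -1 - 2i).
A real fundamental pair from Re and Im of e^((-1+2i)t)v: X_1 = e^(-t)(cos(2t)·(2,-1) + sin(2t)·(-3,2)), X_2 = e^(-t)(sin(2t)·(2,-1) - cos(2t)·(-3,2)).
General solution: C_1X_1 + C_2X_2.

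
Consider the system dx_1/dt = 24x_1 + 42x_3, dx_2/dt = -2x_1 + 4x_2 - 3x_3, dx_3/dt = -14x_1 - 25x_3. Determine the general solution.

Coefficient matrix A = [[24, 0, 42], [-2, 4, -3], [-14, 0, -25]].
det(A - λI) = 0 gives eigenvalues λ = -4, 4, 3.
For λ=-4: eigenvector (-3,0,2).
For λ=4: eigenvector (0,1,0).
For λ=3: eigenvector (-2,-1,1).
General solution: C_1e^(-4t)(-3,0,2) + C_2e^(4t)(0,1,0) + C_3e^(3t)(-2,-1,1).

x_1(t) = -3C_1e^(-4t) - 2C_3e^(3t), x_2(t) = C_2e^(4t) - C_3e^(3t), x_3(t) = 2C_1e^(-4t) + C_3e^(3t)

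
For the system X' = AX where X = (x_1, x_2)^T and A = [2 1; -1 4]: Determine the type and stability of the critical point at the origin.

A = [[2,1],[-1,4]]; det(A-λI) = λ^2 - 6λ + 9.
repeated λ = 3 with a single eigenvector.

unstable improper node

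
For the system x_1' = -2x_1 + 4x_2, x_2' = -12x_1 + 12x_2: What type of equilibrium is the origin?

unstable node

A = [[-2,4],[-12,12]]; det(A-λI) = λ^2 - 10λ + 24.
λ = 6, 4: both positive.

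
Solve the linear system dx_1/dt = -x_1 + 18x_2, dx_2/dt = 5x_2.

x_1(t) = 3c_1e^(5t) + c_2e^(-t), x_2(t) = c_1e^(5t)

Coefficient matrix A = [[-1, 18], [0, 5]].
Characteristic polynomial det(A - λI) = λ^2 - 4λ - 5 = 0.
Eigenvalues λ = 5, -1.
For λ=5: (A-λI) row 1 is [-6, 18], so an eigenvector is (3, 1).
For λ=-1: (A-λI) row 1 is [0, 18], so an eigenvector is (1, 0).
General solution: c_1e^(5t)(3,1) + c_2e^(-t)(1,0).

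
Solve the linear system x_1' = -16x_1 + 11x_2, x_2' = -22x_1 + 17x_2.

Coefficient matrix A = [[-16, 11], [-22, 17]].
Characteristic polynomial det(A - λI) = λ^2 - λ - 30 = 0.
Eigenvalues λ = -5, 6.
For λ=-5: (A-λI) row 1 is [-11, 11], so an eigenvector is (1, 1).
For λ=6: (A-λI) row 1 is [-22, 11], so an eigenvector is (1, 2).
General solution: K_1e^(-5t)(1,1) + K_2e^(6t)(1,2).

x_1(t) = K_1e^(-5t) + K_2e^(6t), x_2(t) = K_1e^(-5t) + 2K_2e^(6t)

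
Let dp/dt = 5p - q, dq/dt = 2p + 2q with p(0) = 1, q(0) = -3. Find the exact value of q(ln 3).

A = [[5,-1],[2,2]]; eigenvalues λ = 3, 4.
Eigenvectors: (1,2) for λ=3, (1,1) for λ=4.
From the initial condition, c_1 = -4, c_2 = 5.
q(ln 3) = (-4)(3^3)(2) + (5)(3^4)(1) = 189.

189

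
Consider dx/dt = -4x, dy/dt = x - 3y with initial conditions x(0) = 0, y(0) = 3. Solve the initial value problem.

Coefficient matrix A = [[-4, 0], [1, -3]].
Characteristic polynomial det(A - λI) = λ^2 + 7λ + 12 = 0.
Eigenvalues λ = -4, -3.
For λ=-4: (A-λI) row 2 is [1, 1], so an eigenvector is (1, -1).
For λ=-3: (A-λI) row 1 is [-1, 0], so an eigenvector is (0, -1).
General solution: K_1e^(-4t)(1,-1) + K_2e^(-3t)(0,-1).
Applying x(0)=0, y(0)=3 gives K_1=0, K_2=-3.

x(t) = 0, y(t) = 3e^(-3t)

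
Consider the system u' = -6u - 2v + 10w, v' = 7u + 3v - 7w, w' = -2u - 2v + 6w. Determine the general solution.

Coefficient matrix A = [[-6, -2, 10], [7, 3, -7], [-2, -2, 6]].
det(A - λI) = 0 gives eigenvalues λ = 3, -4, 4.
For λ=3: eigenvector (2,1,2).
For λ=-4: eigenvector (-1,1,0).
For λ=4: eigenvector (1,0,1).
General solution: C_1e^(3t)(2,1,2) + C_2e^(-4t)(-1,1,0) + C_3e^(4t)(1,0,1).

u(t) = 2C_1e^(3t) - C_2e^(-4t) + C_3e^(4t), v(t) = C_1e^(3t) + C_2e^(-4t), w(t) = 2C_1e^(3t) + C_3e^(4t)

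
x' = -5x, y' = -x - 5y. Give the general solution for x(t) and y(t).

x(t) = -c_2e^(-5t), y(t) = c_1e^(-5t) + c_2te^(-5t) + 2c_2e^(-5t)

Coefficient matrix A = [[-5, 0], [-1, -5]].
Characteristic polynomial det(A - λI) = λ^2 + 10λ + 25 = 0.
Single eigenvalue λ = -5 with algebraic multiplicity 2.
Eigenvector v = (0,1); generalized eigenvector w with (A-λI)w=v is (-1,2).
General solution: e^(-5t)[c_1·v + c_2·(t·v + w)].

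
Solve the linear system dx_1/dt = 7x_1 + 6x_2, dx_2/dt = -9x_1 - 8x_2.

x_1(t) = C_1e^(t) - 2C_2e^(-2t), x_2(t) = -C_1e^(t) + 3C_2e^(-2t)

Coefficient matrix A = [[7, 6], [-9, -8]].
Characteristic polynomial det(A - λI) = λ^2 + λ - 2 = 0.
Eigenvalues λ = 1, -2.
For λ=1: (A-λI) row 1 is [6, 6], so an eigenvector is (1, -1).
For λ=-2: (A-λI) row 1 is [9, 6], so an eigenvector is (-2, 3).
General solution: C_1e^(t)(1,-1) + C_2e^(-2t)(-2,3).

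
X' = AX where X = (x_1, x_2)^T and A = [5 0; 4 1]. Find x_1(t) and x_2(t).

Coefficient matrix A = [[5, 0], [4, 1]].
Characteristic polynomial det(A - λI) = λ^2 - 6λ + 5 = 0.
Eigenvalues λ = 1, 5.
For λ=1: (A-λI) row 1 is [4, 0], so an eigenvector is (0, 1).
For λ=5: (A-λI) row 2 is [4, -4], so an eigenvector is (-1, -1).
General solution: C_1e^(t)(0,1) + C_2e^(5t)(-1,-1).

x_1(t) = -C_2e^(5t), x_2(t) = C_1e^(t) - C_2e^(5t)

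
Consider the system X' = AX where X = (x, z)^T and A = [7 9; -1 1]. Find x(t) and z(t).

x(t) = -3c_1e^(4t) - 3c_2te^(4t) - c_2e^(4t), z(t) = c_1e^(4t) + c_2te^(4t)

Coefficient matrix A = [[7, 9], [-1, 1]].
Characteristic polynomial det(A - λI) = λ^2 - 8λ + 16 = 0.
Single eigenvalue λ = 4 with algebraic multiplicity 2.
Eigenvector v = (-3,1); generalized eigenvector w with (A-λI)w=v is (-1,0).
General solution: e^(4t)[c_1·v + c_2·(t·v + w)].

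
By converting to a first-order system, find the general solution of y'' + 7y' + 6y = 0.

Let x_1 = y, x_2 = y'. Then x_1' = x_2 and x_2' = -6x_1 - 7x_2.
A = [[0,1],[-6,-7]]; det(A-λI) = λ^2 + 7λ + 6.
Eigenvalues λ = -1, -6 with eigenvectors (1,-1), (1,-6).

y(t) = K_1e^(-t) + K_2e^(-6t)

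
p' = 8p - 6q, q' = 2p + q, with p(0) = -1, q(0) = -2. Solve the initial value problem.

p(t) = 8e^(5t) - 9e^(4t), q(t) = 4e^(5t) - 6e^(4t)

Coefficient matrix A = [[8, -6], [2, 1]].
Characteristic polynomial det(A - λI) = λ^2 - 9λ + 20 = 0.
Eigenvalues λ = 5, 4.
For λ=5: (A-λI) row 1 is [3, -6], so an eigenvector is (-2, -1).
For λ=4: (A-λI) row 1 is [4, -6], so an eigenvector is (-3, -2).
General solution: c_1e^(5t)(-2,-1) + c_2e^(4t)(-3,-2).
Applying p(0)=-1, q(0)=-2 gives c_1=-4, c_2=3.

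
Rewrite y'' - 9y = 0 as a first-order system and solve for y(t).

Let x_1 = y, x_2 = y'. Then x_1' = x_2 and x_2' = 9x_1.
A = [[0,1],[9,0]]; det(A-λI) = λ^2 - 9.
Eigenvalues λ = -3, 3 with eigenvectors (1,-3), (1,3).

y(t) = c_1e^(-3t) + c_2e^(3t)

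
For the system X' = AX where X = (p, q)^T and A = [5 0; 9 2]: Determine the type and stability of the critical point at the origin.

unstable node

A = [[5,0],[9,2]]; det(A-λI) = λ^2 - 7λ + 10.
λ = 2, 5: both positive.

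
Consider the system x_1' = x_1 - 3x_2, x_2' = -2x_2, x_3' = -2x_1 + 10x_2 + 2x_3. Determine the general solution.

x_1(t) = C_1e^(t) + C_2e^(-2t), x_2(t) = C_2e^(-2t), x_3(t) = 2C_1e^(t) - 2C_2e^(-2t) + C_3e^(2t)

Coefficient matrix A = [[1, -3, 0], [0, -2, 0], [-2, 10, 2]].
det(A - λI) = 0 gives eigenvalues λ = 1, -2, 2.
For λ=1: eigenvector (1,0,2).
For λ=-2: eigenvector (1,1,-2).
For λ=2: eigenvector (0,0,1).
General solution: C_1e^(t)(1,0,2) + C_2e^(-2t)(1,1,-2) + C_3e^(2t)(0,0,1).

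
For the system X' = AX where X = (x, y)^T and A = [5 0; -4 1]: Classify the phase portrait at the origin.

A = [[5,0],[-4,1]]; det(A-λI) = λ^2 - 6λ + 5.
λ = 1, 5: both positive.

unstable node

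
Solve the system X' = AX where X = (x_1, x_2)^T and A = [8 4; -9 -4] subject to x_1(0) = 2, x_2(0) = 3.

Coefficient matrix A = [[8, 4], [-9, -4]].
Characteristic polynomial det(A - λI) = λ^2 - 4λ + 4 = 0.
Single eigenvalue λ = 2 with algebraic multiplicity 2.
Eigenvector v = (2,-3); generalized eigenvector w with (A-λI)w=v is (-1,2).
General solution: e^(2t)[C_1·v + C_2·(t·v + w)].
Applying x_1(0)=2, x_2(0)=3 gives C_1=7, C_2=12.

x_1(t) = 24te^(2t) + 2e^(2t), x_2(t) = -36te^(2t) + 3e^(2t)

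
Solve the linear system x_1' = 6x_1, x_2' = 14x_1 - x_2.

Coefficient matrix A = [[6, 0], [14, -1]].
Characteristic polynomial det(A - λI) = λ^2 - 5λ - 6 = 0.
Eigenvalues λ = 6, -1.
For λ=6: (A-λI) row 2 is [14, -7], so an eigenvector is (-1, -2).
For λ=-1: (A-λI) row 1 is [7, 0], so an eigenvector is (0, 1).
General solution: K_1e^(6t)(-1,-2) + K_2e^(-t)(0,1).

x_1(t) = -K_1e^(6t), x_2(t) = -2K_1e^(6t) + K_2e^(-t)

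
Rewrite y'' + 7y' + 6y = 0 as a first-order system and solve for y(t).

Let x_1 = y, x_2 = y'. Then x_1' = x_2 and x_2' = -6x_1 - 7x_2.
A = [[0,1],[-6,-7]]; det(A-λI) = λ^2 + 7λ + 6.
Eigenvalues λ = -6, -1 with eigenvectors (1,-6), (1,-1).

y(t) = c_1e^(-6t) + c_2e^(-t)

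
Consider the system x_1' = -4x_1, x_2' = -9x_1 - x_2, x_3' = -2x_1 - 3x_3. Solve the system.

x_1(t) = c_1e^(-4t), x_2(t) = 3c_1e^(-4t) + c_2e^(-t), x_3(t) = 2c_1e^(-4t) + c_3e^(-3t)

Coefficient matrix A = [[-4, 0, 0], [-9, -1, 0], [-2, 0, -3]].
det(A - λI) = 0 gives eigenvalues λ = -4, -1, -3.
For λ=-4: eigenvector (1,3,2).
For λ=-1: eigenvector (0,1,0).
For λ=-3: eigenvector (0,0,1).
General solution: c_1e^(-4t)(1,3,2) + c_2e^(-t)(0,1,0) + c_3e^(-3t)(0,0,1).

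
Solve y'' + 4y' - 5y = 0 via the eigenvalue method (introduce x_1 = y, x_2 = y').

Let x_1 = y, x_2 = y'. Then x_1' = x_2 and x_2' = 5x_1 - 4x_2.
A = [[0,1],[5,-4]]; det(A-λI) = λ^2 + 4λ - 5.
Eigenvalues λ = -5, 1 with eigenvectors (1,-5), (1,1).

y(t) = K_1e^(-5t) + K_2e^(t)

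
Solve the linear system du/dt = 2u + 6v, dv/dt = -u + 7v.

u(t) = 2C_1e^(5t) + 3C_2e^(4t), v(t) = C_1e^(5t) + C_2e^(4t)

Coefficient matrix A = [[2, 6], [-1, 7]].
Characteristic polynomial det(A - λI) = λ^2 - 9λ + 20 = 0.
Eigenvalues λ = 5, 4.
For λ=5: (A-λI) row 1 is [-3, 6], so an eigenvector is (2, 1).
For λ=4: (A-λI) row 1 is [-2, 6], so an eigenvector is (3, 1).
General solution: C_1e^(5t)(2,1) + C_2e^(4t)(3,1).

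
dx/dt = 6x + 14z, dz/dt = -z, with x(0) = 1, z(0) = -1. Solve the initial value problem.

Coefficient matrix A = [[6, 14], [0, -1]].
Characteristic polynomial det(A - λI) = λ^2 - 5λ - 6 = 0.
Eigenvalues λ = 6, -1.
For λ=6: (A-λI) row 1 is [0, 14], so an eigenvector is (1, 0).
For λ=-1: (A-λI) row 1 is [7, 14], so an eigenvector is (2, -1).
General solution: K_1e^(6t)(1,0) + K_2e^(-t)(2,-1).
Applying x(0)=1, z(0)=-1 gives K_1=-1, K_2=1.

x(t) = -e^(6t) + 2e^(-t), z(t) = -e^(-t)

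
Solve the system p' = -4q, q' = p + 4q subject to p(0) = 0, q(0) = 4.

Coefficient matrix A = [[0, -4], [1, 4]].
Characteristic polynomial det(A - λI) = λ^2 - 4λ + 4 = 0.
Single eigenvalue λ = 2 with algebraic multiplicity 2.
Eigenvector v = (-2,1); generalized eigenvector w with (A-λI)w=v is (1,0).
General solution: e^(2t)[C_1·v + C_2·(t·v + w)].
Applying p(0)=0, q(0)=4 gives C_1=4, C_2=8.

p(t) = -16te^(2t), q(t) = 8te^(2t) + 4e^(2t)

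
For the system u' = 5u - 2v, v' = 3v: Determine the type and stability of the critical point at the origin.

unstable node

A = [[5,-2],[0,3]]; det(A-λI) = λ^2 - 8λ + 15.
λ = 5, 3: both positive.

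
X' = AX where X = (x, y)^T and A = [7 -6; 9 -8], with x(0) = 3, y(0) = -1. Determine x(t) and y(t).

Coefficient matrix A = [[7, -6], [9, -8]].
Characteristic polynomial det(A - λI) = λ^2 + λ - 2 = 0.
Eigenvalues λ = -2, 1.
For λ=-2: (A-λI) row 1 is [9, -6], so an eigenvector is (2, 3).
For λ=1: (A-λI) row 1 is [6, -6], so an eigenvector is (-1, -1).
General solution: c_1e^(-2t)(2,3) + c_2e^(t)(-1,-1).
Applying x(0)=3, y(0)=-1 gives c_1=-4, c_2=-11.

x(t) = 11e^(t) - 8e^(-2t), y(t) = 11e^(t) - 12e^(-2t)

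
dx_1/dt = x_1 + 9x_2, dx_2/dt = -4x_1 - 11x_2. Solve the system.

x_1(t) = -3K_1e^(-5t) - 3K_2te^(-5t) - 2K_2e^(-5t), x_2(t) = 2K_1e^(-5t) + 2K_2te^(-5t) + K_2e^(-5t)

Coefficient matrix A = [[1, 9], [-4, -11]].
Characteristic polynomial det(A - λI) = λ^2 + 10λ + 25 = 0.
Single eigenvalue λ = -5 with algebraic multiplicity 2.
Eigenvector v = (-3,2); generalized eigenvector w with (A-λI)w=v is (-2,1).
General solution: e^(-5t)[K_1·v + K_2·(t·v + w)].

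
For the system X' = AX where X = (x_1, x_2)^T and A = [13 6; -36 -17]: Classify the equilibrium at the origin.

saddle

A = [[13,6],[-36,-17]]; det(A-λI) = λ^2 + 4λ - 5.
λ = 1, -5: opposite signs.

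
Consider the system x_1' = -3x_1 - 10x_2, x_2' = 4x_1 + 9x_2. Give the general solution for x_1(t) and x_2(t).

x_1(t) = 2C_1e^(3t)sin(2t) + C_1e^(3t)cos(2t) + C_2e^(3t)sin(2t) - 2C_2e^(3t)cos(2t), x_2(t) = -C_1e^(3t)sin(2t) - C_1e^(3t)cos(2t) - C_2e^(3t)sin(2t) + C_2e^(3t)cos(2t)

Coefficient matrix A = [[-3, -10], [4, 9]].
Characteristic polynomial det(A - λI) = λ^2 - 6λ + 13 = 0.
Eigenvalues λ = 3 ± 2i (complex conjugate pair).
For λ=3+2i: an eigenvector is (1,-1) - i(2,-1) = (1 - 2i, -1 + i).
A real fundamental pair from Re and Im of e^((3+2i)t)v: X_1 = e^(3t)(cos(2t)·(1,-1) + sin(2t)·(2,-1)), X_2 = e^(3t)(sin(2t)·(1,-1) - cos(2t)·(2,-1)).
General solution: C_1X_1 + C_2X_2.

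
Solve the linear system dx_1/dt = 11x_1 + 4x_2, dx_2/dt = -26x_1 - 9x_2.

Coefficient matrix A = [[11, 4], [-26, -9]].
Characteristic polynomial det(A - λI) = λ^2 - 2λ + 5 = 0.
Eigenvalues λ = 1 ± 2i (complex conjugate pair).
For λ=1+2i: an eigenvector is (1,-3) - i(-1,2) = (1 + i, -3 - 2i).
A real fundamental pair from Re and Im of e^((1+2i)t)v: X_1 = e^(t)(cos(2t)·(1,-3) + sin(2t)·(-1,2)), X_2 = e^(t)(sin(2t)·(1,-3) - cos(2t)·(-1,2)).
General solution: c_1X_1 + c_2X_2.

x_1(t) = -c_1e^(t)sin(2t) + c_1e^(t)cos(2t) + c_2e^(t)sin(2t) + c_2e^(t)cos(2t), x_2(t) = 2c_1e^(t)sin(2t) - 3c_1e^(t)cos(2t) - 3c_2e^(t)sin(2t) - 2c_2e^(t)cos(2t)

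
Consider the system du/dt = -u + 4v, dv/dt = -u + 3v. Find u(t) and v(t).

u(t) = 2K_1e^(t) + 2K_2te^(t) - 3K_2e^(t), v(t) = K_1e^(t) + K_2te^(t) - K_2e^(t)

Coefficient matrix A = [[-1, 4], [-1, 3]].
Characteristic polynomial det(A - λI) = λ^2 - 2λ + 1 = 0.
Single eigenvalue λ = 1 with algebraic multiplicity 2.
Eigenvector v = (2,1); generalized eigenvector w with (A-λI)w=v is (-3,-1).
General solution: e^(t)[K_1·v + K_2·(t·v + w)].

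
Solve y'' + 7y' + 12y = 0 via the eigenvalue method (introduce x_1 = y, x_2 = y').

y(t) = K_1e^(-3t) + K_2e^(-4t)

Let x_1 = y, x_2 = y'. Then x_1' = x_2 and x_2' = -12x_1 - 7x_2.
A = [[0,1],[-12,-7]]; det(A-λI) = λ^2 + 7λ + 12.
Eigenvalues λ = -3, -4 with eigenvectors (1,-3), (1,-4).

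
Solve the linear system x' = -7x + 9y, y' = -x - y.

Coefficient matrix A = [[-7, 9], [-1, -1]].
Characteristic polynomial det(A - λI) = λ^2 + 8λ + 16 = 0.
Single eigenvalue λ = -4 with algebraic multiplicity 2.
Eigenvector v = (3,1); generalized eigenvector w with (A-λI)w=v is (-1,0).
General solution: e^(-4t)[K_1·v + K_2·(t·v + w)].

x(t) = 3K_1e^(-4t) + 3K_2te^(-4t) - K_2e^(-4t), y(t) = K_1e^(-4t) + K_2te^(-4t)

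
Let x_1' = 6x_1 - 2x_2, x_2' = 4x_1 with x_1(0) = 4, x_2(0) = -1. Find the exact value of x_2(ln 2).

104

A = [[6,-2],[4,0]]; eigenvalues λ = 4, 2.
Eigenvectors: (-1,-1) for λ=4, (1,2) for λ=2.
From the initial condition, c_1 = -9, c_2 = -5.
x_2(ln 2) = (-9)(2^4)(-1) + (-5)(2^2)(2) = 104.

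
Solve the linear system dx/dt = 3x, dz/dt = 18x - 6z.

Coefficient matrix A = [[3, 0], [18, -6]].
Characteristic polynomial det(A - λI) = λ^2 + 3λ - 18 = 0.
Eigenvalues λ = -6, 3.
For λ=-6: (A-λI) row 1 is [9, 0], so an eigenvector is (0, -1).
For λ=3: (A-λI) row 2 is [18, -9], so an eigenvector is (1, 2).
General solution: C_1e^(-6t)(0,-1) + C_2e^(3t)(1,2).

x(t) = C_2e^(3t), z(t) = -C_1e^(-6t) + 2C_2e^(3t)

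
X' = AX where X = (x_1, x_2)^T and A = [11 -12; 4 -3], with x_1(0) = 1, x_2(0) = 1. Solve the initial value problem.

x_1(t) = -2e^(5t) + 3e^(3t), x_2(t) = -e^(5t) + 2e^(3t)

Coefficient matrix A = [[11, -12], [4, -3]].
Characteristic polynomial det(A - λI) = λ^2 - 8λ + 15 = 0.
Eigenvalues λ = 3, 5.
For λ=3: (A-λI) row 1 is [8, -12], so an eigenvector is (3, 2).
For λ=5: (A-λI) row 1 is [6, -12], so an eigenvector is (-2, -1).
General solution: K_1e^(3t)(3,2) + K_2e^(5t)(-2,-1).
Applying x_1(0)=1, x_2(0)=1 gives K_1=1, K_2=1.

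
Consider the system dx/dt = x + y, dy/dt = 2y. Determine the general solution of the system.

Coefficient matrix A = [[1, 1], [0, 2]].
Characteristic polynomial det(A - λI) = λ^2 - 3λ + 2 = 0.
Eigenvalues λ = 2, 1.
For λ=2: (A-λI) row 1 is [-1, 1], so an eigenvector is (1, 1).
For λ=1: (A-λI) row 1 is [0, 1], so an eigenvector is (-1, 0).
General solution: K_1e^(2t)(1,1) + K_2e^(t)(-1,0).

x(t) = K_1e^(2t) - K_2e^(t), y(t) = K_1e^(2t)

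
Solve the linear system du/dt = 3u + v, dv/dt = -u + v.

Coefficient matrix A = [[3, 1], [-1, 1]].
Characteristic polynomial det(A - λI) = λ^2 - 4λ + 4 = 0.
Single eigenvalue λ = 2 with algebraic multiplicity 2.
Eigenvector v = (1,-1); generalized eigenvector w with (A-λI)w=v is (0,1).
General solution: e^(2t)[K_1·v + K_2·(t·v + w)].

u(t) = K_1e^(2t) + K_2te^(2t), v(t) = -K_1e^(2t) - K_2te^(2t) + K_2e^(2t)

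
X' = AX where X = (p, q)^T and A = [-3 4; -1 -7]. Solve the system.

p(t) = -2c_1e^(-5t) - 2c_2te^(-5t) + c_2e^(-5t), q(t) = c_1e^(-5t) + c_2te^(-5t) - c_2e^(-5t)

Coefficient matrix A = [[-3, 4], [-1, -7]].
Characteristic polynomial det(A - λI) = λ^2 + 10λ + 25 = 0.
Single eigenvalue λ = -5 with algebraic multiplicity 2.
Eigenvector v = (-2,1); generalized eigenvector w with (A-λI)w=v is (1,-1).
General solution: e^(-5t)[c_1·v + c_2·(t·v + w)].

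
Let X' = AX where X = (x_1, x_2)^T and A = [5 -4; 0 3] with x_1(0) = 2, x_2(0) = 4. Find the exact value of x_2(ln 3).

A = [[5,-4],[0,3]]; eigenvalues λ = 5, 3.
Eigenvectors: (1,0) for λ=5, (-2,-1) for λ=3.
From the initial condition, c_1 = -6, c_2 = -4.
x_2(ln 3) = (-6)(3^5)(0) + (-4)(3^3)(-1) = 108.

108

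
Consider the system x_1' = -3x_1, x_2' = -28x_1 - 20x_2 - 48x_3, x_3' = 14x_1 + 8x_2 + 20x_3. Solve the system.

x_1(t) = c_1e^(-3t), x_2(t) = 4c_1e^(-3t) + 3c_2e^(-4t) - 2c_3e^(4t), x_3(t) = -2c_1e^(-3t) - c_2e^(-4t) + c_3e^(4t)

Coefficient matrix A = [[-3, 0, 0], [-28, -20, -48], [14, 8, 20]].
det(A - λI) = 0 gives eigenvalues λ = -3, -4, 4.
For λ=-3: eigenvector (1,4,-2).
For λ=-4: eigenvector (0,3,-1).
For λ=4: eigenvector (0,-2,1).
General solution: c_1e^(-3t)(1,4,-2) + c_2e^(-4t)(0,3,-1) + c_3e^(4t)(0,-2,1).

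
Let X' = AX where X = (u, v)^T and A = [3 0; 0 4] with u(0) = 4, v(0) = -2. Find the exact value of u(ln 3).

A = [[3,0],[0,4]]; eigenvalues λ = 4, 3.
Eigenvectors: (0,1) for λ=4, (-1,0) for λ=3.
From the initial condition, c_1 = -2, c_2 = -4.
u(ln 3) = (-2)(3^4)(0) + (-4)(3^3)(-1) = 108.

108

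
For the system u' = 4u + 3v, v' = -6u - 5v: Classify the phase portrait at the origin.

saddle

A = [[4,3],[-6,-5]]; det(A-λI) = λ^2 + λ - 2.
λ = 1, -2: opposite signs.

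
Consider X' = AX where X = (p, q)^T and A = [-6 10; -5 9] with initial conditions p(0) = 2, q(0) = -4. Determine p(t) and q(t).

Coefficient matrix A = [[-6, 10], [-5, 9]].
Characteristic polynomial det(A - λI) = λ^2 - 3λ - 4 = 0.
Eigenvalues λ = -1, 4.
For λ=-1: (A-λI) row 1 is [-5, 10], so an eigenvector is (2, 1).
For λ=4: (A-λI) row 1 is [-10, 10], so an eigenvector is (-1, -1).
General solution: c_1e^(-t)(2,1) + c_2e^(4t)(-1,-1).
Applying p(0)=2, q(0)=-4 gives c_1=6, c_2=10.

p(t) = -10e^(4t) + 12e^(-t), q(t) = -10e^(4t) + 6e^(-t)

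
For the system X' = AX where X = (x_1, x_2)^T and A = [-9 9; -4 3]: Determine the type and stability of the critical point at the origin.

A = [[-9,9],[-4,3]]; det(A-λI) = λ^2 + 6λ + 9.
repeated λ = -3 with a single eigenvector.

stable improper node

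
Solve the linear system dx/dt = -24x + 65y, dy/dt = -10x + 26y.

Coefficient matrix A = [[-24, 65], [-10, 26]].
Characteristic polynomial det(A - λI) = λ^2 - 2λ + 26 = 0.
Eigenvalues λ = 1 ± 5i (complex conjugate pair).
For λ=1+5i: an eigenvector is (2,1) - i(3,1) = (2 - 3i, 1 - i).
A real fundamental pair from Re and Im of e^((1+5i)t)v: X_1 = e^(t)(cos(5t)·(2,1) + sin(5t)·(3,1)), X_2 = e^(t)(sin(5t)·(2,1) - cos(5t)·(3,1)).
General solution: c_1X_1 + c_2X_2.

x(t) = 3c_1e^(t)sin(5t) + 2c_1e^(t)cos(5t) + 2c_2e^(t)sin(5t) - 3c_2e^(t)cos(5t), y(t) = c_1e^(t)sin(5t) + c_1e^(t)cos(5t) + c_2e^(t)sin(5t) - c_2e^(t)cos(5t)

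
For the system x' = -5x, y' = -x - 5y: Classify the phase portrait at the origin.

stable improper node

A = [[-5,0],[-1,-5]]; det(A-λI) = λ^2 + 10λ + 25.
repeated λ = -5 with a single eigenvector.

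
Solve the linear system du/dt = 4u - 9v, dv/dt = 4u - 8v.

u(t) = -3c_1e^(-2t) - 3c_2te^(-2t) - 2c_2e^(-2t), v(t) = -2c_1e^(-2t) - 2c_2te^(-2t) - c_2e^(-2t)

Coefficient matrix A = [[4, -9], [4, -8]].
Characteristic polynomial det(A - λI) = λ^2 + 4λ + 4 = 0.
Single eigenvalue λ = -2 with algebraic multiplicity 2.
Eigenvector v = (-3,-2); generalized eigenvector w with (A-λI)w=v is (-2,-1).
General solution: e^(-2t)[c_1·v + c_2·(t·v + w)].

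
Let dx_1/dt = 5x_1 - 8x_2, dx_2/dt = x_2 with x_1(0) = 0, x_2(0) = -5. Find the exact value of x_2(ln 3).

A = [[5,-8],[0,1]]; eigenvalues λ = 1, 5.
Eigenvectors: (-2,-1) for λ=1, (1,0) for λ=5.
From the initial condition, c_1 = 5, c_2 = 10.
x_2(ln 3) = (5)(3^1)(-1) + (10)(3^5)(0) = -15.

-15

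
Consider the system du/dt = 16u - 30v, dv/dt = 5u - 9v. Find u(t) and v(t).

Coefficient matrix A = [[16, -30], [5, -9]].
Characteristic polynomial det(A - λI) = λ^2 - 7λ + 6 = 0.
Eigenvalues λ = 1, 6.
For λ=1: (A-λI) row 1 is [15, -30], so an eigenvector is (2, 1).
For λ=6: (A-λI) row 1 is [10, -30], so an eigenvector is (3, 1).
General solution: C_1e^(t)(2,1) + C_2e^(6t)(3,1).

u(t) = 2C_1e^(t) + 3C_2e^(6t), v(t) = C_1e^(t) + C_2e^(6t)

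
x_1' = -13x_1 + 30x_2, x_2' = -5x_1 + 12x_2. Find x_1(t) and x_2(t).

Coefficient matrix A = [[-13, 30], [-5, 12]].
Characteristic polynomial det(A - λI) = λ^2 + λ - 6 = 0.
Eigenvalues λ = 2, -3.
For λ=2: (A-λI) row 1 is [-15, 30], so an eigenvector is (2, 1).
For λ=-3: (A-λI) row 1 is [-10, 30], so an eigenvector is (-3, -1).
General solution: c_1e^(2t)(2,1) + c_2e^(-3t)(-3,-1).

x_1(t) = 2c_1e^(2t) - 3c_2e^(-3t), x_2(t) = c_1e^(2t) - c_2e^(-3t)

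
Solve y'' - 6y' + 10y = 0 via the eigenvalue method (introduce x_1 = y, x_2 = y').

Let x_1 = y, x_2 = y'. Then x_1' = x_2 and x_2' = -10x_1 + 6x_2.
A = [[0,1],[-10,6]]; det(A-λI) = λ^2 - 6λ + 10.
Eigenvalues λ = 3 ± i.

y(t) = K_1e^(3t)cos(t) + K_2e^(3t)sin(t)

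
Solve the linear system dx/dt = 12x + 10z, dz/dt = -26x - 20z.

x(t) = K_1e^(-4t)sin(2t) + 2K_1e^(-4t)cos(2t) + 2K_2e^(-4t)sin(2t) - K_2e^(-4t)cos(2t), z(t) = -2K_1e^(-4t)sin(2t) - 3K_1e^(-4t)cos(2t) - 3K_2e^(-4t)sin(2t) + 2K_2e^(-4t)cos(2t)

Coefficient matrix A = [[12, 10], [-26, -20]].
Characteristic polynomial det(A - λI) = λ^2 + 8λ + 20 = 0.
Eigenvalues λ = -4 ± 2i (complex conjugate pair).
For λ=-4+2i: an eigenvector is (2,-3) - i(1,-2) = (2 - i, -3 + 2i).
A real fundamental pair from Re and Im of e^((-4+2i)t)v: X_1 = e^(-4t)(cos(2t)·(2,-3) + sin(2t)·(1,-2)), X_2 = e^(-4t)(sin(2t)·(2,-3) - cos(2t)·(1,-2)).
General solution: K_1X_1 + K_2X_2.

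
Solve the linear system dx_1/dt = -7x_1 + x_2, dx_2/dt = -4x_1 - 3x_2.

Coefficient matrix A = [[-7, 1], [-4, -3]].
Characteristic polynomial det(A - λI) = λ^2 + 10λ + 25 = 0.
Single eigenvalue λ = -5 with algebraic multiplicity 2.
Eigenvector v = (-1,-2); generalized eigenvector w with (A-λI)w=v is (0,-1).
General solution: e^(-5t)[K_1·v + K_2·(t·v + w)].

x_1(t) = -K_1e^(-5t) - K_2te^(-5t), x_2(t) = -2K_1e^(-5t) - 2K_2te^(-5t) - K_2e^(-5t)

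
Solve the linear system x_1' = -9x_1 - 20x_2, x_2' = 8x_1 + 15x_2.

Coefficient matrix A = [[-9, -20], [8, 15]].
Characteristic polynomial det(A - λI) = λ^2 - 6λ + 25 = 0.
Eigenvalues λ = 3 ± 4i (complex conjugate pair).
For λ=3+4i: an eigenvector is (-1,1) - i(-2,1) = (-1 + 2i, 1 - i).
A real fundamental pair from Re and Im of e^((3+4i)t)v: X_1 = e^(3t)(cos(4t)·(-1,1) + sin(4t)·(-2,1)), X_2 = e^(3t)(sin(4t)·(-1,1) - cos(4t)·(-2,1)).
General solution: C_1X_1 + C_2X_2.

x_1(t) = -2C_1e^(3t)sin(4t) - C_1e^(3t)cos(4t) - C_2e^(3t)sin(4t) + 2C_2e^(3t)cos(4t), x_2(t) = C_1e^(3t)sin(4t) + C_1e^(3t)cos(4t) + C_2e^(3t)sin(4t) - C_2e^(3t)cos(4t)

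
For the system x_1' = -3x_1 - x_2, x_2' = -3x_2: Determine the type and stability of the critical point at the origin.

A = [[-3,-1],[0,-3]]; det(A-λI) = λ^2 + 6λ + 9.
repeated λ = -3 with a single eigenvector.

stable improper node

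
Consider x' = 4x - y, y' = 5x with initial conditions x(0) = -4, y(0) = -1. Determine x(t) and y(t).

x(t) = -7e^(2t)sin(t) - 4e^(2t)cos(t), y(t) = -18e^(2t)sin(t) - e^(2t)cos(t)

Coefficient matrix A = [[4, -1], [5, 0]].
Characteristic polynomial det(A - λI) = λ^2 - 4λ + 5 = 0.
Eigenvalues λ = 2 ± i (complex conjugate pair).
For λ=2+i: an eigenvector is (0,-1) - i(1,2) = (0 - i, -1 - 2i).
A real fundamental pair from Re and Im of e^((2+i)t)v: X_1 = e^(2t)(cos(t)·(0,-1) + sin(t)·(1,2)), X_2 = e^(2t)(sin(t)·(0,-1) - cos(t)·(1,2)).
General solution: K_1X_1 + K_2X_2.
Applying x(0)=-4, y(0)=-1 gives K_1=-7, K_2=4.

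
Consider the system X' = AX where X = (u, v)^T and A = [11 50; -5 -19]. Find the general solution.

u(t) = C_1e^(-4t)sin(5t) - 3C_1e^(-4t)cos(5t) - 3C_2e^(-4t)sin(5t) - C_2e^(-4t)cos(5t), v(t) = C_1e^(-4t)cos(5t) + C_2e^(-4t)sin(5t)

Coefficient matrix A = [[11, 50], [-5, -19]].
Characteristic polynomial det(A - λI) = λ^2 + 8λ + 41 = 0.
Eigenvalues λ = -4 ± 5i (complex conjugate pair).
For λ=-4+5i: an eigenvector is (-3,1) - i(1,0) = (-3 - i, 1).
A real fundamental pair from Re and Im of e^((-4+5i)t)v: X_1 = e^(-4t)(cos(5t)·(-3,1) + sin(5t)·(1,0)), X_2 = e^(-4t)(sin(5t)·(-3,1) - cos(5t)·(1,0)).
General solution: C_1X_1 + C_2X_2.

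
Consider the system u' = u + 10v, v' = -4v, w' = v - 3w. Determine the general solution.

Coefficient matrix A = [[1, 10, 0], [0, -4, 0], [0, 1, -3]].
det(A - λI) = 0 gives eigenvalues λ = 1, -3, -4.
For λ=1: eigenvector (1,0,0).
For λ=-3: eigenvector (0,0,1).
For λ=-4: eigenvector (-2,1,-1).
General solution: K_1e^(t)(1,0,0) + K_2e^(-3t)(0,0,1) + K_3e^(-4t)(-2,1,-1).

u(t) = K_1e^(t) - 2K_3e^(-4t), v(t) = K_3e^(-4t), w(t) = K_2e^(-3t) - K_3e^(-4t)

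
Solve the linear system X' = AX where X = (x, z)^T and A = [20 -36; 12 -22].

x(t) = 2C_1e^(2t) + 3C_2e^(-4t), z(t) = C_1e^(2t) + 2C_2e^(-4t)

Coefficient matrix A = [[20, -36], [12, -22]].
Characteristic polynomial det(A - λI) = λ^2 + 2λ - 8 = 0.
Eigenvalues λ = 2, -4.
For λ=2: (A-λI) row 1 is [18, -36], so an eigenvector is (2, 1).
For λ=-4: (A-λI) row 1 is [24, -36], so an eigenvector is (3, 2).
General solution: C_1e^(2t)(2,1) + C_2e^(-4t)(3,2).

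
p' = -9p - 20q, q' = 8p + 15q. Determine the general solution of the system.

p(t) = 2K_1e^(3t)sin(4t) + K_1e^(3t)cos(4t) + K_2e^(3t)sin(4t) - 2K_2e^(3t)cos(4t), q(t) = -K_1e^(3t)sin(4t) - K_1e^(3t)cos(4t) - K_2e^(3t)sin(4t) + K_2e^(3t)cos(4t)

Coefficient matrix A = [[-9, -20], [8, 15]].
Characteristic polynomial det(A - λI) = λ^2 - 6λ + 25 = 0.
Eigenvalues λ = 3 ± 4i (complex conjugate pair).
For λ=3+4i: an eigenvector is (1,-1) - i(2,-1) = (1 - 2i, -1 + i).
A real fundamental pair from Re and Im of e^((3+4i)t)v: X_1 = e^(3t)(cos(4t)·(1,-1) + sin(4t)·(2,-1)), X_2 = e^(3t)(sin(4t)·(1,-1) - cos(4t)·(2,-1)).
General solution: K_1X_1 + K_2X_2.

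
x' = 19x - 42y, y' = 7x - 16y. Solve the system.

Coefficient matrix A = [[19, -42], [7, -16]].
Characteristic polynomial det(A - λI) = λ^2 - 3λ - 10 = 0.
Eigenvalues λ = 5, -2.
For λ=5: (A-λI) row 1 is [14, -42], so an eigenvector is (-3, -1).
For λ=-2: (A-λI) row 1 is [21, -42], so an eigenvector is (-2, -1).
General solution: K_1e^(5t)(-3,-1) + K_2e^(-2t)(-2,-1).

x(t) = -3K_1e^(5t) - 2K_2e^(-2t), y(t) = -K_1e^(5t) - K_2e^(-2t)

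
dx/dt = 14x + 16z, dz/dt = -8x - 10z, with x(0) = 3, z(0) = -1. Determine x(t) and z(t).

Coefficient matrix A = [[14, 16], [-8, -10]].
Characteristic polynomial det(A - λI) = λ^2 - 4λ - 12 = 0.
Eigenvalues λ = 6, -2.
For λ=6: (A-λI) row 1 is [8, 16], so an eigenvector is (2, -1).
For λ=-2: (A-λI) row 1 is [16, 16], so an eigenvector is (-1, 1).
General solution: K_1e^(6t)(2,-1) + K_2e^(-2t)(-1,1).
Applying x(0)=3, z(0)=-1 gives K_1=2, K_2=1.

x(t) = 4e^(6t) - e^(-2t), z(t) = -2e^(6t) + e^(-2t)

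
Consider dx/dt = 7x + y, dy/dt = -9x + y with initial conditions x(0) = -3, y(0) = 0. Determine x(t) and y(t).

x(t) = -9te^(4t) - 3e^(4t), y(t) = 27te^(4t)

Coefficient matrix A = [[7, 1], [-9, 1]].
Characteristic polynomial det(A - λI) = λ^2 - 8λ + 16 = 0.
Single eigenvalue λ = 4 with algebraic multiplicity 2.
Eigenvector v = (-1,3); generalized eigenvector w with (A-λI)w=v is (0,-1).
General solution: e^(4t)[C_1·v + C_2·(t·v + w)].
Applying x(0)=-3, y(0)=0 gives C_1=3, C_2=9.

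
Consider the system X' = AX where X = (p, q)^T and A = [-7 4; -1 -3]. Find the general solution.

p(t) = 2C_1e^(-5t) + 2C_2te^(-5t) + C_2e^(-5t), q(t) = C_1e^(-5t) + C_2te^(-5t) + C_2e^(-5t)

Coefficient matrix A = [[-7, 4], [-1, -3]].
Characteristic polynomial det(A - λI) = λ^2 + 10λ + 25 = 0.
Single eigenvalue λ = -5 with algebraic multiplicity 2.
Eigenvector v = (2,1); generalized eigenvector w with (A-λI)w=v is (1,1).
General solution: e^(-5t)[C_1·v + C_2·(t·v + w)].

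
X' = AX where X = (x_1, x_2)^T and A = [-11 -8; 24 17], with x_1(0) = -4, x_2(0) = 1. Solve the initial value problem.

Coefficient matrix A = [[-11, -8], [24, 17]].
Characteristic polynomial det(A - λI) = λ^2 - 6λ + 5 = 0.
Eigenvalues λ = 5, 1.
For λ=5: (A-λI) row 1 is [-16, -8], so an eigenvector is (-1, 2).
For λ=1: (A-λI) row 1 is [-12, -8], so an eigenvector is (2, -3).
General solution: K_1e^(5t)(-1,2) + K_2e^(t)(2,-3).
Applying x_1(0)=-4, x_2(0)=1 gives K_1=-10, K_2=-7.

x_1(t) = 10e^(5t) - 14e^(t), x_2(t) = -20e^(5t) + 21e^(t)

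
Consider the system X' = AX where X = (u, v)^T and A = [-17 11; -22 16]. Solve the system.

u(t) = -K_1e^(5t) + K_2e^(-6t), v(t) = -2K_1e^(5t) + K_2e^(-6t)

Coefficient matrix A = [[-17, 11], [-22, 16]].
Characteristic polynomial det(A - λI) = λ^2 + λ - 30 = 0.
Eigenvalues λ = 5, -6.
For λ=5: (A-λI) row 1 is [-22, 11], so an eigenvector is (-1, -2).
For λ=-6: (A-λI) row 1 is [-11, 11], so an eigenvector is (1, 1).
General solution: K_1e^(5t)(-1,-2) + K_2e^(-6t)(1,1).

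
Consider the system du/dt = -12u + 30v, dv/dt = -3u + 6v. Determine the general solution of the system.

u(t) = 3c_1e^(-3t)sin(3t) - c_1e^(-3t)cos(3t) - c_2e^(-3t)sin(3t) - 3c_2e^(-3t)cos(3t), v(t) = c_1e^(-3t)sin(3t) - c_2e^(-3t)cos(3t)

Coefficient matrix A = [[-12, 30], [-3, 6]].
Characteristic polynomial det(A - λI) = λ^2 + 6λ + 18 = 0.
Eigenvalues λ = -3 ± 3i (complex conjugate pair).
For λ=-3+3i: an eigenvector is (-1,0) - i(3,1) = (-1 - 3i, 0 - i).
A real fundamental pair from Re and Im of e^((-3+3i)t)v: X_1 = e^(-3t)(cos(3t)·(-1,0) + sin(3t)·(3,1)), X_2 = e^(-3t)(sin(3t)·(-1,0) - cos(3t)·(3,1)).
General solution: c_1X_1 + c_2X_2.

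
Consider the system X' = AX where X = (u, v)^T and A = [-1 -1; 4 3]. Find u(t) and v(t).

u(t) = c_1e^(t) + c_2te^(t) + c_2e^(t), v(t) = -2c_1e^(t) - 2c_2te^(t) - 3c_2e^(t)

Coefficient matrix A = [[-1, -1], [4, 3]].
Characteristic polynomial det(A - λI) = λ^2 - 2λ + 1 = 0.
Single eigenvalue λ = 1 with algebraic multiplicity 2.
Eigenvector v = (1,-2); generalized eigenvector w with (A-λI)w=v is (1,-3).
General solution: e^(t)[c_1·v + c_2·(t·v + w)].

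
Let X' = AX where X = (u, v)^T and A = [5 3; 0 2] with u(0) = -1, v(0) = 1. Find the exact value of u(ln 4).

A = [[5,3],[0,2]]; eigenvalues λ = 2, 5.
Eigenvectors: (1,-1) for λ=2, (-1,0) for λ=5.
From the initial condition, c_1 = -1, c_2 = 0.
u(ln 4) = (-1)(4^2)(1) + (0)(4^5)(-1) = -16.

-16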